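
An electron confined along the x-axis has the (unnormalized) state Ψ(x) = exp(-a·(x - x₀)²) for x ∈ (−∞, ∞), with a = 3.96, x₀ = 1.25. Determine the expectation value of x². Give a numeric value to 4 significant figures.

1.626

⟨x²⟩ = ∫ x²·|Ψ|² dx / ∫|Ψ|² dx (integrals over the domain).
Gaussian moments (u = x − x₀): ∫u^(2j)·e^(−2au²) du = (2j−1)!!/(4a)^j · √(π/(2a)), odd powers integrate to 0; here √(π/(2a)) = 0.62981.
State is unnormalized: ∫|Ψ|² dx = 0.62981, and ∫Ψ*·x²·Ψ dx = 1.0238, so ⟨x²⟩ = 1.0238 / 0.62981.
⟨x²⟩ = 1.6256.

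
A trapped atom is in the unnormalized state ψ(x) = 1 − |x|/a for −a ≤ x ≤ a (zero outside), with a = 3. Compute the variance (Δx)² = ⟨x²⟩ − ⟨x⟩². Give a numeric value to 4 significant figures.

Compute ⟨x⟩ and ⟨x²⟩ separately, then (Δx)² = ⟨x²⟩ − ⟨x⟩².
ψ is even, so ∫ over [−a, a] = 2∫₀ᵃ with ψ = 1 − x/a there: ∫₀ᵃ (1 − x/a)² dx = a/3, ∫₀ᵃ x²(1 − x/a)² dx = a³/30, ∫₀ᵃ x⁴(1 − x/a)² dx = a⁵/105.
Normalization: ∫|ψ|² dx = 2.0000.
⟨x⟩ = 0.0000 and ⟨x²⟩ = 0.90000.
(Δx)² = 0.90000 − (0.0000)² = 0.90000.

0.9000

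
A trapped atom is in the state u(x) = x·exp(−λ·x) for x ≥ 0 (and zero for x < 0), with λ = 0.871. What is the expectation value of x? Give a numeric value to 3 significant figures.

⟨x⟩ = ∫ x·|u|² dx / ∫|u|² dx (integrals over the domain).
Every integrand reduces to terms xʲ·e^(−2λx) on [0, ∞); use ∫₀^∞ xʲ·e^(−2λx) dx = j!/(2λ)^(j+1).
State is unnormalized: ∫|u|² dx = 0.37834, and ∫u*·x·u dx = 0.65157, so ⟨x⟩ = 0.65157 / 0.37834.
⟨x⟩ = 1.7222.

1.72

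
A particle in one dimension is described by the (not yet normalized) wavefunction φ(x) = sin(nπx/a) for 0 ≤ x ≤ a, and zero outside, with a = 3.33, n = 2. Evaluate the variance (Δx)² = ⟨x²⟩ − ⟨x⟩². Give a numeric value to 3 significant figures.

0.784

Compute ⟨x⟩ and ⟨x²⟩ separately, then (Δx)² = ⟨x²⟩ − ⟨x⟩².
With sin²θ = (1 − cos2θ)/2 on 0 ≤ x ≤ a: ∫sin²(nπx/a) dx = a/2, ∫x·sin²(nπx/a) dx = a²/4, ∫x²·sin²(nπx/a) dx = a³·(1/6 − 1/(4n²π²)); higher powers xᵏ the same way, integrating xᵏ·cos(2nπx/a) by parts.
Normalization: ∫|φ|² dx = 1.6650.
⟨x⟩ = 1.6650 and ⟨x²⟩ = 3.5559.
(Δx)² = 3.5559 − (1.6650)² = 0.78363.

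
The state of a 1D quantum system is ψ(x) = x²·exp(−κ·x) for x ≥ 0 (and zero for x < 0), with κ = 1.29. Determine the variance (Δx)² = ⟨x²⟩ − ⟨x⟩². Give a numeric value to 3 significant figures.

0.751

Compute ⟨x⟩ and ⟨x²⟩ separately, then (Δx)² = ⟨x²⟩ − ⟨x⟩².
Every integrand reduces to terms xʲ·e^(−2κx) on [0, ∞); use ∫₀^∞ xʲ·e^(−2κx) dx = j!/(2κ)^(j+1).
Normalization: ∫|ψ|² dx = 0.20995.
⟨x⟩ = 1.9380 and ⟨x²⟩ = 4.5069.
(Δx)² = 4.5069 − (1.9380)² = 0.75116.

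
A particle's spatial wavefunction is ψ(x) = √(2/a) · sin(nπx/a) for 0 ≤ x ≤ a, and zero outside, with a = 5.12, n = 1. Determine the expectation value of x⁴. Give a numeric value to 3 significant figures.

78.4

⟨x⁴⟩ = ∫ x⁴·|ψ|² dx (integrals over the domain).
With sin²θ = (1 − cos2θ)/2 on 0 ≤ x ≤ a: ∫sin²(nπx/a) dx = a/2, ∫x·sin²(nπx/a) dx = a²/4, ∫x²·sin²(nπx/a) dx = a³·(1/6 − 1/(4n²π²)); higher powers xᵏ the same way, integrating xᵏ·cos(2nπx/a) by parts.
⟨x⁴⟩ = 78.394.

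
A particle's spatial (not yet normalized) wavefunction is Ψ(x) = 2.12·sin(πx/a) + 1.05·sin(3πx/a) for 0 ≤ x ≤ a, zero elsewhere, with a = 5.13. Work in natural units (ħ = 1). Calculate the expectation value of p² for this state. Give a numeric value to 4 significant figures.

0.9660

p² Ψ = −ħ² d²Ψ/dx²; ⟨p²⟩ = −ħ² ∫ Ψ*·Ψ'' dx / ∫|Ψ|² dx.
d²/dx² sin(jπx/a) = −(jπ/a)²·sin(jπx/a); on 0 ≤ x ≤ a, ∫sin²(jπx/a) dx = a/2 and ∫sin(jπx/a)·sin(lπx/a) dx = 0 for j ≠ l, so only diagonal terms survive in ∫|Ψ|² and ∫Ψ·Ψ″; ∫Ψ·Ψ′ dx = [Ψ²/2] between the walls = 0.
State is unnormalized: ∫|Ψ|² dx = 14.356, and ∫Ψ*·(−ħ² Ψ'') dx = 13.868, so ⟨p²⟩ = 13.868 / 14.356.
⟨p²⟩ = 0.96603.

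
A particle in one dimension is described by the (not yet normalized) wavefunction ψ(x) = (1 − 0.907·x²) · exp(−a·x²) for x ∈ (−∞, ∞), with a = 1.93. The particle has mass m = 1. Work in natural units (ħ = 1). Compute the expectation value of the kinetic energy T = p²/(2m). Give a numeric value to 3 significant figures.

1.59

T = −(ħ²/2m) d²/dx², so ⟨T⟩ = −(ħ²/2m) ∫ ψ*·ψ'' dx / ∫|ψ|² dx; with m = 1.
Expand each integrand as polynomial × e^(−2ax²) and use ∫x^(2j)·e^(−2ax²) dx = (2j−1)!!/(4a)^j · √(π/(2a)), odd powers → 0; here √(π/(2a)) = 0.90216. Differentiate with the product rule, d/dx e^(−ax²) = −2ax·e^(−ax²).
State is unnormalized: ∫|ψ|² dx = 0.72753, and ∫ψ*·(−ħ²/2m · ψ'') dx = 1.1593, so ⟨T⟩ = 1.1593 / 0.72753.
⟨T⟩ = 1.5934.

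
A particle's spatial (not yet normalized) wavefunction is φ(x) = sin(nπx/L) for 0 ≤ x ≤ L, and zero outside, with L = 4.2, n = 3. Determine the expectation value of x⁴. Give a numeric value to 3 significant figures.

⟨x⁴⟩ = ∫ x⁴·|φ|² dx / ∫|φ|² dx (integrals over the domain).
With sin²θ = (1 − cos2θ)/2 on 0 ≤ x ≤ L: ∫sin²(nπx/L) dx = L/2, ∫x·sin²(nπx/L) dx = L²/4, ∫x²·sin²(nπx/L) dx = L³·(1/6 − 1/(4n²π²)); higher powers xᵏ the same way, integrating xᵏ·cos(2nπx/L) by parts.
State is unnormalized: ∫|φ|² dx = 2.1000, and ∫φ*·x⁴·φ dx = 123.46, so ⟨x⁴⟩ = 123.46 / 2.1000.
⟨x⁴⟩ = 58.790.

58.8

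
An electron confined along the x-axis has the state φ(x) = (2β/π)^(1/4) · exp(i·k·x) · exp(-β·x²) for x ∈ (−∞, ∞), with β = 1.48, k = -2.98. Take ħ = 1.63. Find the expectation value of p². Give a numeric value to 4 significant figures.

p² φ = −ħ² d²φ/dx²; ⟨p²⟩ = −ħ² ∫ φ*·φ'' dx.
Gaussian moments: ∫x^(2j)·e^(−2βx²) dx = (2j−1)!!/(4β)^j · √(π/(2β)), odd powers integrate to 0; here √(π/(2β)) = 1.0302. Derivatives: φ′ = (ik − 2βx)·φ, φ″ = ((ik − 2βx)² − 2β)·φ; the odd-in-x pieces drop out.
⟨p²⟩ = 27.527.

27.53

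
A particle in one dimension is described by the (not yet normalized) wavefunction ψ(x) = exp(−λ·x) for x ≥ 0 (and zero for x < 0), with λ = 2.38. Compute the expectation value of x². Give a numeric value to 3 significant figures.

⟨x²⟩ = ∫ x²·|ψ|² dx / ∫|ψ|² dx (integrals over the domain).
Every integrand reduces to terms xʲ·e^(−2λx) on [0, ∞); use ∫₀^∞ xʲ·e^(−2λx) dx = j!/(2λ)^(j+1).
State is unnormalized: ∫|ψ|² dx = 0.21008, and ∫ψ*·x²·ψ dx = 0.018544, so ⟨x²⟩ = 0.018544 / 0.21008.
⟨x²⟩ = 0.088271.

0.0883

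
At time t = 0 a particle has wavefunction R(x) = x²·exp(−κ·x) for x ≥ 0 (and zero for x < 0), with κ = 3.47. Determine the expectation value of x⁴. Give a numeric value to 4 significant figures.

⟨x⁴⟩ = ∫ x⁴·|R|² dx / ∫|R|² dx (integrals over the domain).
Every integrand reduces to terms xʲ·e^(−2κx) on [0, ∞); use ∫₀^∞ xʲ·e^(−2κx) dx = j!/(2κ)^(j+1).
State is unnormalized: ∫|R|² dx = 0.0014908, and ∫R*·x⁴·R dx = 0.0010797, so ⟨x⁴⟩ = 0.0010797 / 0.0014908.
⟨x⁴⟩ = 0.72422.

0.7242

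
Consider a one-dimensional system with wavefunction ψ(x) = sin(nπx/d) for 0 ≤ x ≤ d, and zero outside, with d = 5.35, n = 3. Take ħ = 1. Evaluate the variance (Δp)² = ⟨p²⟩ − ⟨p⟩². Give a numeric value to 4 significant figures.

Compute ⟨p⟩ and ⟨p²⟩ separately; (Δp)² = ⟨p²⟩ − ⟨p⟩².
d/dx sin(nπx/d) = (nπ/d)·cos(nπx/d) and d²/dx² sin(nπx/d) = −(nπ/d)²·sin(nπx/d); on 0 ≤ x ≤ d, ∫sin²(nπx/d) dx = d/2 and ∫sin(nπx/d)·cos(nπx/d) dx = 0.
Normalization: ∫|ψ|² dx = 2.6750.
⟨p⟩ = 0.0000 and ⟨p²⟩ = 3.1034.
(Δp)² = 3.1034 − (0.0000)² = 3.1034.

3.103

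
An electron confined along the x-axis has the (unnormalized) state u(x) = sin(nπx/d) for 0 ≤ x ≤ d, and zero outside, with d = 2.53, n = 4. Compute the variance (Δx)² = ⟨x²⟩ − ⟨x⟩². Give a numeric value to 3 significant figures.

Compute ⟨x⟩ and ⟨x²⟩ separately, then (Δx)² = ⟨x²⟩ − ⟨x⟩².
With sin²θ = (1 − cos2θ)/2 on 0 ≤ x ≤ d: ∫sin²(nπx/d) dx = d/2, ∫x·sin²(nπx/d) dx = d²/4, ∫x²·sin²(nπx/d) dx = d³·(1/6 − 1/(4n²π²)); higher powers xᵏ the same way, integrating xᵏ·cos(2nπx/d) by parts.
Normalization: ∫|u|² dx = 1.2650.
⟨x⟩ = 1.2650 and ⟨x²⟩ = 2.1134.
(Δx)² = 2.1134 − (1.2650)² = 0.51314.

0.513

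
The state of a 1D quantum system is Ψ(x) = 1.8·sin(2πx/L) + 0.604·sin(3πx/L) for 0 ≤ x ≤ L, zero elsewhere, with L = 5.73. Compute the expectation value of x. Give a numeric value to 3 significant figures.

2.19

⟨x⟩ = ∫ x·|Ψ|² dx / ∫|Ψ|² dx (integrals over the domain).
On 0 ≤ x ≤ L (j ≠ l): ∫sin²(jπx/L) dx = L/2, ∫sin(jπx/L)·sin(lπx/L) dx = 0; diagonal moments ∫x·sin²(jπx/L) dx = L²/4, ∫x²·sin²(jπx/L) dx = L³·(1/6 − 1/(4j²π²)); cross terms ∫x·sin(jπx/L)·sin(lπx/L) dx = 0 for j + l even and −4jlL²/(π²(j² − l²)²) for j + l odd, ∫x²·sin(jπx/L)·sin(lπx/L) dx = (−1)^(j+l)·4jlL³/(π²(j² − l²)²); higher powers the same way via product-to-sum and parts.
State is unnormalized: ∫|Ψ|² dx = 10.328, and ∫Ψ*·x·Ψ dx = 22.645, so ⟨x⟩ = 22.645 / 10.328.
⟨x⟩ = 2.1926.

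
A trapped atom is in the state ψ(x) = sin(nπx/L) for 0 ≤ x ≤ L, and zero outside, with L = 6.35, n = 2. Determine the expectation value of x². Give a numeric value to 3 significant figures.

⟨x²⟩ = ∫ x²·|ψ|² dx / ∫|ψ|² dx (integrals over the domain).
With sin²θ = (1 − cos2θ)/2 on 0 ≤ x ≤ L: ∫sin²(nπx/L) dx = L/2, ∫x·sin²(nπx/L) dx = L²/4, ∫x²·sin²(nπx/L) dx = L³·(1/6 − 1/(4n²π²)); higher powers xᵏ the same way, integrating xᵏ·cos(2nπx/L) by parts.
State is unnormalized: ∫|ψ|² dx = 3.1750, and ∫ψ*·x²·ψ dx = 41.053, so ⟨x²⟩ = 41.053 / 3.1750.
⟨x²⟩ = 12.930.

12.9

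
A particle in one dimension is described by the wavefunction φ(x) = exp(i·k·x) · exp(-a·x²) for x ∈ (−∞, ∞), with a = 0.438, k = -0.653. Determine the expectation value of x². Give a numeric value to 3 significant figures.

⟨x²⟩ = ∫ x²·|φ|² dx / ∫|φ|² dx (integrals over the domain).
Gaussian moments: ∫x^(2j)·e^(−2ax²) dx = (2j−1)!!/(4a)^j · √(π/(2a)), odd powers integrate to 0; here √(π/(2a)) = 1.8938.
State is unnormalized: ∫|φ|² dx = 1.8938, and ∫φ*·x²·φ dx = 1.0809, so ⟨x²⟩ = 1.0809 / 1.8938.
⟨x²⟩ = 0.57078.

0.571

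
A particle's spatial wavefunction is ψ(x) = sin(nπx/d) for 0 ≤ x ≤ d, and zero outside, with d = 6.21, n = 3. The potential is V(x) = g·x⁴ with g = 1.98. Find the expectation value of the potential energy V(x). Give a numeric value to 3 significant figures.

⟨V⟩ = ∫ V(x)·|ψ|² dx / ∫|ψ|² dx.
With sin²θ = (1 − cos2θ)/2 on 0 ≤ x ≤ d: ∫sin²(nπx/d) dx = d/2, ∫x·sin²(nπx/d) dx = d²/4, ∫x²·sin²(nπx/d) dx = d³·(1/6 − 1/(4n²π²)); higher powers xᵏ the same way, integrating xᵏ·cos(2nπx/d) by parts.
State is unnormalized: ∫|ψ|² dx = 3.1050, and ∫ψ*·V(x)·ψ dx = 1727.4, so ⟨V⟩ = 1727.4 / 3.1050.
⟨V⟩ = 556.34.

556.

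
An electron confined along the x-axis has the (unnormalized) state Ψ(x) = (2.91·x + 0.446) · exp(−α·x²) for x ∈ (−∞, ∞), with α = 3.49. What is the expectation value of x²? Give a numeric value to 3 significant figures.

0.180

⟨x²⟩ = ∫ x²·|Ψ|² dx / ∫|Ψ|² dx (integrals over the domain).
Expand each integrand as polynomial × e^(−2αx²) and use ∫x^(2j)·e^(−2αx²) dx = (2j−1)!!/(4α)^j · √(π/(2α)), odd powers → 0; here √(π/(2α)) = 0.67088.
State is unnormalized: ∫|Ψ|² dx = 0.54041, and ∫Ψ*·x²·Ψ dx = 0.097014, so ⟨x²⟩ = 0.097014 / 0.54041.
⟨x²⟩ = 0.17952.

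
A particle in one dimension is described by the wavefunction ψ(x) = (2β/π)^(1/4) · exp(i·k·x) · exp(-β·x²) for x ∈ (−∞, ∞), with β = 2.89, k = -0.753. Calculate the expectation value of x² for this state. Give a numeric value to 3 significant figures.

⟨x²⟩ = ∫ x²·|ψ|² dx (integrals over the domain).
Gaussian moments: ∫x^(2j)·e^(−2βx²) dx = (2j−1)!!/(4β)^j · √(π/(2β)), odd powers integrate to 0; here √(π/(2β)) = 0.73724.
⟨x²⟩ = 0.086505.

0.0865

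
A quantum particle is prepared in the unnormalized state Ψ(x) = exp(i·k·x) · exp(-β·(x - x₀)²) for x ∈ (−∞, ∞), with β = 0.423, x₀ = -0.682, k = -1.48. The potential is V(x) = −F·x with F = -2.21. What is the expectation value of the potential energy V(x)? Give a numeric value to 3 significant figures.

-1.51

⟨V⟩ = ∫ V(x)·|Ψ|² dx / ∫|Ψ|² dx.
Gaussian moments (u = x − x₀): ∫u^(2j)·e^(−2βu²) du = (2j−1)!!/(4β)^j · √(π/(2β)), odd powers integrate to 0; here √(π/(2β)) = 1.9270.
State is unnormalized: ∫|Ψ|² dx = 1.9270, and ∫Ψ*·V(x)·Ψ dx = -2.9045, so ⟨V⟩ = -2.9045 / 1.9270.
⟨V⟩ = -1.5072.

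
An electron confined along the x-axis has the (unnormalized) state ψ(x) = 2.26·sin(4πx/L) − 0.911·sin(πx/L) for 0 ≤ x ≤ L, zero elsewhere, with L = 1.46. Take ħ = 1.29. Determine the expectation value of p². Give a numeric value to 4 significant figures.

p² ψ = −ħ² d²ψ/dx²; ⟨p²⟩ = −ħ² ∫ ψ*·ψ'' dx / ∫|ψ|² dx.
d²/dx² sin(jπx/L) = −(jπ/L)²·sin(jπx/L); on 0 ≤ x ≤ L, ∫sin²(jπx/L) dx = L/2 and ∫sin(jπx/L)·sin(lπx/L) dx = 0 for j ≠ l, so only diagonal terms survive in ∫|ψ|² and ∫ψ·ψ″; ∫ψ·ψ′ dx = [ψ²/2] between the walls = 0.
State is unnormalized: ∫|ψ|² dx = 4.3344, and ∫ψ*·(−ħ² ψ'') dx = 464.32, so ⟨p²⟩ = 464.32 / 4.3344.
⟨p²⟩ = 107.13.

107.1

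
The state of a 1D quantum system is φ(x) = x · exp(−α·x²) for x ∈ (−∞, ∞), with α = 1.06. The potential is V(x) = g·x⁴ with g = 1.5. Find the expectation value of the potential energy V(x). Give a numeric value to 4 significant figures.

1.252

⟨V⟩ = ∫ V(x)·|φ|² dx / ∫|φ|² dx.
Expand each integrand as polynomial × e^(−2αx²) and use ∫x^(2j)·e^(−2αx²) dx = (2j−1)!!/(4α)^j · √(π/(2α)), odd powers → 0; here √(π/(2α)) = 1.2173.
State is unnormalized: ∫|φ|² dx = 0.28711, and ∫φ*·V(x)·φ dx = 0.35933, so ⟨V⟩ = 0.35933 / 0.28711.
⟨V⟩ = 1.2516.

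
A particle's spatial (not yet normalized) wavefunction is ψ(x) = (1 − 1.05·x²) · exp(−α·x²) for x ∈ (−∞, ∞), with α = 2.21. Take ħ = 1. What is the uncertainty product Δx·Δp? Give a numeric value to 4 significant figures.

0.5073

Δx = √(⟨x²⟩−⟨x⟩²), Δp = √(⟨p²⟩−⟨p⟩²).
Expand each integrand as polynomial × e^(−2αx²) and use ∫x^(2j)·e^(−2αx²) dx = (2j−1)!!/(4α)^j · √(π/(2α)), odd powers → 0; here √(π/(2α)) = 0.84307. Differentiate with the product rule, d/dx e^(−αx²) = −2αx·e^(−αx²).
Normalization: ∫|ψ|² dx = 0.67848.
⟨x⟩ = 0.0000, ⟨x²⟩ = 0.070135 ⇒ Δx = 0.26483.
⟨p⟩ = 0.0000, ⟨p²⟩ = 3.6697 ⇒ Δp = 1.9156.
Δx·Δp = 0.50732.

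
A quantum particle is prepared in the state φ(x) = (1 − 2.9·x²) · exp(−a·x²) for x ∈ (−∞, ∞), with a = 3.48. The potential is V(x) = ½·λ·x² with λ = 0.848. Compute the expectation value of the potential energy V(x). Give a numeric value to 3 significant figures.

⟨V⟩ = ∫ V(x)·|φ|² dx / ∫|φ|² dx.
Expand each integrand as polynomial × e^(−2ax²) and use ∫x^(2j)·e^(−2ax²) dx = (2j−1)!!/(4a)^j · √(π/(2a)), odd powers → 0; here √(π/(2a)) = 0.67185.
State is unnormalized: ∫|φ|² dx = 0.47939, and ∫φ*·V(x)·φ dx = 0.0082070, so ⟨V⟩ = 0.0082070 / 0.47939.
⟨V⟩ = 0.017120.

0.0171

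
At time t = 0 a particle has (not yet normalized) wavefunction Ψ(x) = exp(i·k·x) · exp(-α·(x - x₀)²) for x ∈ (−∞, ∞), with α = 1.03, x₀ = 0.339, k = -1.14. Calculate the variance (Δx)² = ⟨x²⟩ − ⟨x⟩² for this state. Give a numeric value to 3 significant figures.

Compute ⟨x⟩ and ⟨x²⟩ separately, then (Δx)² = ⟨x²⟩ − ⟨x⟩².
Gaussian moments (u = x − x₀): ∫u^(2j)·e^(−2αu²) du = (2j−1)!!/(4α)^j · √(π/(2α)), odd powers integrate to 0; here √(π/(2α)) = 1.2349.
Normalization: ∫|Ψ|² dx = 1.2349.
⟨x⟩ = 0.33900 and ⟨x²⟩ = 0.35764.
(Δx)² = 0.35764 − (0.33900)² = 0.24272.

0.243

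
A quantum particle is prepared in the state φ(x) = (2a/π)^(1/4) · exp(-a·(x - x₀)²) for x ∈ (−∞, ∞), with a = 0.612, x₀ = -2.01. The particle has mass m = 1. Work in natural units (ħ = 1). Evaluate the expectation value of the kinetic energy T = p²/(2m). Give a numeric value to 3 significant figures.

T = −(ħ²/2m) d²/dx², so ⟨T⟩ = −(ħ²/2m) ∫ φ*·φ'' dx; with m = 1.
Gaussian moments (u = x − x₀): ∫u^(2j)·e^(−2au²) du = (2j−1)!!/(4a)^j · √(π/(2a)), odd powers integrate to 0; here √(π/(2a)) = 1.6021. Derivatives: d/dx e^(−au²) = −2au·e^(−au²), d²/dx² e^(−au²) = (4a²u² − 2a)·e^(−au²).
⟨T⟩ = 0.30600.

0.306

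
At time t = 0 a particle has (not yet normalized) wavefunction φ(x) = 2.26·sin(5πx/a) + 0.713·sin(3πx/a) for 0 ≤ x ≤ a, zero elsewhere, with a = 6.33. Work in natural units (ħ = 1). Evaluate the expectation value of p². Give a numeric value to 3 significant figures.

p² φ = −ħ² d²φ/dx²; ⟨p²⟩ = −ħ² ∫ φ*·φ'' dx / ∫|φ|² dx.
d²/dx² sin(jπx/a) = −(jπ/a)²·sin(jπx/a); on 0 ≤ x ≤ a, ∫sin²(jπx/a) dx = a/2 and ∫sin(jπx/a)·sin(lπx/a) dx = 0 for j ≠ l, so only diagonal terms survive in ∫|φ|² and ∫φ·φ″; ∫φ·φ′ dx = [φ²/2] between the walls = 0.
State is unnormalized: ∫|φ|² dx = 17.775, and ∫φ*·(−ħ² φ'') dx = 103.11, so ⟨p²⟩ = 103.11 / 17.775.
⟨p²⟩ = 5.8011.

5.80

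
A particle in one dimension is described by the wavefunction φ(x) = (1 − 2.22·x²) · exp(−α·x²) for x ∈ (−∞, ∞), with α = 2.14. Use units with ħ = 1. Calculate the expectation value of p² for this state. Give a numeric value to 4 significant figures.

6.233

p² φ = −ħ² d²φ/dx²; ⟨p²⟩ = −ħ² ∫ φ*·φ'' dx / ∫|φ|² dx.
Expand each integrand as polynomial × e^(−2αx²) and use ∫x^(2j)·e^(−2αx²) dx = (2j−1)!!/(4α)^j · √(π/(2α)), odd powers → 0; here √(π/(2α)) = 0.85675. Differentiate with the product rule, d/dx e^(−αx²) = −2αx·e^(−αx²).
State is unnormalized: ∫|φ|² dx = 0.58524, and ∫φ*·(−ħ² φ'') dx = 3.6477, so ⟨p²⟩ = 3.6477 / 0.58524.
⟨p²⟩ = 6.2328.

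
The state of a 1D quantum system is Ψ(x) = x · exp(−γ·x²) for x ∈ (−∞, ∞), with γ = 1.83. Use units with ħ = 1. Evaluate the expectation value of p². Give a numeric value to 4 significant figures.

5.490

p² Ψ = −ħ² d²Ψ/dx²; ⟨p²⟩ = −ħ² ∫ Ψ*·Ψ'' dx / ∫|Ψ|² dx.
Expand each integrand as polynomial × e^(−2γx²) and use ∫x^(2j)·e^(−2γx²) dx = (2j−1)!!/(4γ)^j · √(π/(2γ)), odd powers → 0; here √(π/(2γ)) = 0.92648. Differentiate with the product rule, d/dx e^(−γx²) = −2γx·e^(−γx²).
State is unnormalized: ∫|Ψ|² dx = 0.12657, and ∫Ψ*·(−ħ² Ψ'') dx = 0.69486, so ⟨p²⟩ = 0.69486 / 0.12657.
⟨p²⟩ = 5.4900.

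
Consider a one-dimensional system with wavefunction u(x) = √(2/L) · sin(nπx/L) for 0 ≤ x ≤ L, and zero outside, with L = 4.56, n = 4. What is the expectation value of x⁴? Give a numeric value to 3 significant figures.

83.8

⟨x⁴⟩ = ∫ x⁴·|u|² dx (integrals over the domain).
With sin²θ = (1 − cos2θ)/2 on 0 ≤ x ≤ L: ∫sin²(nπx/L) dx = L/2, ∫x·sin²(nπx/L) dx = L²/4, ∫x²·sin²(nπx/L) dx = L³·(1/6 − 1/(4n²π²)); higher powers xᵏ the same way, integrating xᵏ·cos(2nπx/L) by parts.
⟨x⁴⟩ = 83.763.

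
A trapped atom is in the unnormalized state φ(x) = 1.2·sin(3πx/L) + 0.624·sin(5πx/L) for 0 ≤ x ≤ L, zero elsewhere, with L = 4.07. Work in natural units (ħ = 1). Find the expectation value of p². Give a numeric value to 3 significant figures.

7.39

p² φ = −ħ² d²φ/dx²; ⟨p²⟩ = −ħ² ∫ φ*·φ'' dx / ∫|φ|² dx.
d²/dx² sin(jπx/L) = −(jπ/L)²·sin(jπx/L); on 0 ≤ x ≤ L, ∫sin²(jπx/L) dx = L/2 and ∫sin(jπx/L)·sin(lπx/L) dx = 0 for j ≠ l, so only diagonal terms survive in ∫|φ|² and ∫φ·φ″; ∫φ·φ′ dx = [φ²/2] between the walls = 0.
State is unnormalized: ∫|φ|² dx = 3.7228, and ∫φ*·(−ħ² φ'') dx = 27.517, so ⟨p²⟩ = 27.517 / 3.7228.
⟨p²⟩ = 7.3914.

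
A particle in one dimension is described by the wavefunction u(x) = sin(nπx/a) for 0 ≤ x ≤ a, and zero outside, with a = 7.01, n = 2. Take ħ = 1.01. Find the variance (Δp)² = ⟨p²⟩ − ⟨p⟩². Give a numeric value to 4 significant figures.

0.8195

Compute ⟨p⟩ and ⟨p²⟩ separately; (Δp)² = ⟨p²⟩ − ⟨p⟩².
d/dx sin(nπx/a) = (nπ/a)·cos(nπx/a) and d²/dx² sin(nπx/a) = −(nπ/a)²·sin(nπx/a); on 0 ≤ x ≤ a, ∫sin²(nπx/a) dx = a/2 and ∫sin(nπx/a)·cos(nπx/a) dx = 0.
Normalization: ∫|u|² dx = 3.5050.
⟨p⟩ = 0.0000 and ⟨p²⟩ = 0.81953.
(Δp)² = 0.81953 − (0.0000)² = 0.81953.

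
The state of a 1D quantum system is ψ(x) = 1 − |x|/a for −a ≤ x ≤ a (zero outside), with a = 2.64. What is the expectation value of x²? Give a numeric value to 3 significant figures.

⟨x²⟩ = ∫ x²·|ψ|² dx / ∫|ψ|² dx (integrals over the domain).
ψ is even, so ∫ over [−a, a] = 2∫₀ᵃ with ψ = 1 − x/a there: ∫₀ᵃ (1 − x/a)² dx = a/3, ∫₀ᵃ x²(1 − x/a)² dx = a³/30, ∫₀ᵃ x⁴(1 − x/a)² dx = a⁵/105.
State is unnormalized: ∫|ψ|² dx = 1.7600, and ∫ψ*·x²·ψ dx = 1.2266, so ⟨x²⟩ = 1.2266 / 1.7600.
⟨x²⟩ = 0.69696.

0.697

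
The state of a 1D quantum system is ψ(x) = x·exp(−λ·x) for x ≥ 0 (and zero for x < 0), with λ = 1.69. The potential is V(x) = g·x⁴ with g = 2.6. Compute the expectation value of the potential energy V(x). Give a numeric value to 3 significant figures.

7.17

⟨V⟩ = ∫ V(x)·|ψ|² dx / ∫|ψ|² dx.
Every integrand reduces to terms xʲ·e^(−2λx) on [0, ∞); use ∫₀^∞ xʲ·e^(−2λx) dx = j!/(2λ)^(j+1).
State is unnormalized: ∫|ψ|² dx = 0.051794, and ∫ψ*·V(x)·ψ dx = 0.37144, so ⟨V⟩ = 0.37144 / 0.051794.
⟨V⟩ = 7.1715.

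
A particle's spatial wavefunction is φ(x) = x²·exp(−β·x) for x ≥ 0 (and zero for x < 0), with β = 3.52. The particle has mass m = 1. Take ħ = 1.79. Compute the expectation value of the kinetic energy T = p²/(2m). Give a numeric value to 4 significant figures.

6.617

T = −(ħ²/2m) d²/dx², so ⟨T⟩ = −(ħ²/2m) ∫ φ*·φ'' dx / ∫|φ|² dx; with m = 1.
Differentiate x²·exp(−β·x) with the product rule; every integrand then reduces to terms xʲ·e^(−2βx) on [0, ∞), with ∫₀^∞ xʲ·e^(−2βx) dx = j!/(2β)^(j+1).
State is unnormalized: ∫|φ|² dx = 0.0013879, and ∫φ*·(−ħ²/2m · φ'') dx = 0.0091831, so ⟨T⟩ = 0.0091831 / 0.0013879.
⟨T⟩ = 6.6167.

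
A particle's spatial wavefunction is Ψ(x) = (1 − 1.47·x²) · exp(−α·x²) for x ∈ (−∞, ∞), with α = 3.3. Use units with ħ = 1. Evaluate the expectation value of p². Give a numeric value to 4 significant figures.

p² Ψ = −ħ² d²Ψ/dx²; ⟨p²⟩ = −ħ² ∫ Ψ*·Ψ'' dx / ∫|Ψ|² dx.
Expand each integrand as polynomial × e^(−2αx²) and use ∫x^(2j)·e^(−2αx²) dx = (2j−1)!!/(4α)^j · √(π/(2α)), odd powers → 0; here √(π/(2α)) = 0.68993. Differentiate with the product rule, d/dx e^(−αx²) = −2αx·e^(−αx²).
State is unnormalized: ∫|Ψ|² dx = 0.56193, and ∫Ψ*·(−ħ² Ψ'') dx = 2.9815, so ⟨p²⟩ = 2.9815 / 0.56193.
⟨p²⟩ = 5.3058.

5.306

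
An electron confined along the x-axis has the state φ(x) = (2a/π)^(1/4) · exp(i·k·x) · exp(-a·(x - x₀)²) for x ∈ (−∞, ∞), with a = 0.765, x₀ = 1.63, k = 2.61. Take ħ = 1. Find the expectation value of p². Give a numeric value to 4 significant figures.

p² φ = −ħ² d²φ/dx²; ⟨p²⟩ = −ħ² ∫ φ*·φ'' dx.
Gaussian moments (u = x − x₀): ∫u^(2j)·e^(−2au²) du = (2j−1)!!/(4a)^j · √(π/(2a)), odd powers integrate to 0; here √(π/(2a)) = 1.4329. Derivatives: φ′ = (ik − 2au)·φ, φ″ = ((ik − 2au)² − 2a)·φ; the odd-in-u pieces drop out.
⟨p²⟩ = 7.5771.

7.577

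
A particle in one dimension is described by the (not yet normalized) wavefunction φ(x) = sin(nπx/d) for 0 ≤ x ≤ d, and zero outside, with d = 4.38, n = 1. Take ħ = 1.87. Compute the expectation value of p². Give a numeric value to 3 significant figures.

1.80

p² φ = −ħ² d²φ/dx²; ⟨p²⟩ = −ħ² ∫ φ*·φ'' dx / ∫|φ|² dx.
d/dx sin(nπx/d) = (nπ/d)·cos(nπx/d) and d²/dx² sin(nπx/d) = −(nπ/d)²·sin(nπx/d); on 0 ≤ x ≤ d, ∫sin²(nπx/d) dx = d/2 and ∫sin(nπx/d)·cos(nπx/d) dx = 0.
State is unnormalized: ∫|φ|² dx = 2.1900, and ∫φ*·(−ħ² φ'') dx = 3.9398, so ⟨p²⟩ = 3.9398 / 2.1900.
⟨p²⟩ = 1.7990.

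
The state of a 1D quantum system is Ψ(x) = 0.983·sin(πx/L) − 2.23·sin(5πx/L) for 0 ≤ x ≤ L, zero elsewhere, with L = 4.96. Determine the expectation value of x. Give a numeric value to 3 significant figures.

2.48

⟨x⟩ = ∫ x·|Ψ|² dx / ∫|Ψ|² dx (integrals over the domain).
On 0 ≤ x ≤ L (j ≠ l): ∫sin²(jπx/L) dx = L/2, ∫sin(jπx/L)·sin(lπx/L) dx = 0; diagonal moments ∫x·sin²(jπx/L) dx = L²/4, ∫x²·sin²(jπx/L) dx = L³·(1/6 − 1/(4j²π²)); cross terms ∫x·sin(jπx/L)·sin(lπx/L) dx = 0 for j + l even and −4jlL²/(π²(j² − l²)²) for j + l odd, ∫x²·sin(jπx/L)·sin(lπx/L) dx = (−1)^(j+l)·4jlL³/(π²(j² − l²)²); higher powers the same way via product-to-sum and parts.
State is unnormalized: ∫|Ψ|² dx = 14.729, and ∫Ψ*·x·Ψ dx = 36.528, so ⟨x⟩ = 36.528 / 14.729.
⟨x⟩ = 2.4800.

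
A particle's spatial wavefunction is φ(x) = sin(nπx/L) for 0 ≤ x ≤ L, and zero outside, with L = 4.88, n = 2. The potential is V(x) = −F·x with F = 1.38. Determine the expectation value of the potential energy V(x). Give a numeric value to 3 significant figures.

⟨V⟩ = ∫ V(x)·|φ|² dx / ∫|φ|² dx.
With sin²θ = (1 − cos2θ)/2 on 0 ≤ x ≤ L: ∫sin²(nπx/L) dx = L/2, ∫x·sin²(nπx/L) dx = L²/4, ∫x²·sin²(nπx/L) dx = L³·(1/6 − 1/(4n²π²)); higher powers xᵏ the same way, integrating xᵏ·cos(2nπx/L) by parts.
State is unnormalized: ∫|φ|² dx = 2.4400, and ∫φ*·V(x)·φ dx = -8.2160, so ⟨V⟩ = -8.2160 / 2.4400.
⟨V⟩ = -3.3672.

-3.37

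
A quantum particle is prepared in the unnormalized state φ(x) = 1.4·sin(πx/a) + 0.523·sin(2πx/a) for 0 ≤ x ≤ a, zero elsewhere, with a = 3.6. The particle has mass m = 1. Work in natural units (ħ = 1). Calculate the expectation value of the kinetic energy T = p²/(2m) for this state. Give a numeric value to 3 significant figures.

0.521

T = −(ħ²/2m) d²/dx², so ⟨T⟩ = −(ħ²/2m) ∫ φ*·φ'' dx / ∫|φ|² dx; with m = 1.
d²/dx² sin(jπx/a) = −(jπ/a)²·sin(jπx/a); on 0 ≤ x ≤ a, ∫sin²(jπx/a) dx = a/2 and ∫sin(jπx/a)·sin(lπx/a) dx = 0 for j ≠ l, so only diagonal terms survive in ∫|φ|² and ∫φ·φ″; ∫φ·φ′ dx = [φ²/2] between the walls = 0.
State is unnormalized: ∫|φ|² dx = 4.0204, and ∫φ*·(−ħ²/2m · φ'') dx = 2.0933, so ⟨T⟩ = 2.0933 / 4.0204.
⟨T⟩ = 0.52067.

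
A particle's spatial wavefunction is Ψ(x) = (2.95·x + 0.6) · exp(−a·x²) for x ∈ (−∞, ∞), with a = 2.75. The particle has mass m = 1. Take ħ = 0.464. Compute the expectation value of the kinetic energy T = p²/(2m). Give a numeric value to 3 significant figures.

T = −(ħ²/2m) d²/dx², so ⟨T⟩ = −(ħ²/2m) ∫ Ψ*·Ψ'' dx / ∫|Ψ|² dx; with m = 1.
Expand each integrand as polynomial × e^(−2ax²) and use ∫x^(2j)·e^(−2ax²) dx = (2j−1)!!/(4a)^j · √(π/(2a)), odd powers → 0; here √(π/(2a)) = 0.75578. Differentiate with the product rule, d/dx e^(−ax²) = −2ax·e^(−ax²).
State is unnormalized: ∫|Ψ|² dx = 0.87000, and ∫Ψ*·(−ħ²/2m · Ψ'') dx = 0.61156, so ⟨T⟩ = 0.61156 / 0.87000.
⟨T⟩ = 0.70294.

0.703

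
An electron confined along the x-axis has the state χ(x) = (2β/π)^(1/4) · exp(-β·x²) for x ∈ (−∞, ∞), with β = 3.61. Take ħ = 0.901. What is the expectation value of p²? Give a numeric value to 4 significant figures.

p² χ = −ħ² d²χ/dx²; ⟨p²⟩ = −ħ² ∫ χ*·χ'' dx.
Gaussian moments: ∫x^(2j)·e^(−2βx²) dx = (2j−1)!!/(4β)^j · √(π/(2β)), odd powers integrate to 0; here √(π/(2β)) = 0.65964. Derivatives: d/dx e^(−βx²) = −2βx·e^(−βx²), d²/dx² e^(−βx²) = (4β²x² − 2β)·e^(−βx²).
⟨p²⟩ = 2.9306.

2.931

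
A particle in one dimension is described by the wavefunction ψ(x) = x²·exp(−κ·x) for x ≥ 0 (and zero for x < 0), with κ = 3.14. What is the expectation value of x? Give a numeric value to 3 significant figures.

0.796

⟨x⟩ = ∫ x·|ψ|² dx / ∫|ψ|² dx (integrals over the domain).
Every integrand reduces to terms xʲ·e^(−2κx) on [0, ∞); use ∫₀^∞ xʲ·e^(−2κx) dx = j!/(2κ)^(j+1).
State is unnormalized: ∫|ψ|² dx = 0.0024570, and ∫ψ*·x·ψ dx = 0.0019562, so ⟨x⟩ = 0.0019562 / 0.0024570.
⟨x⟩ = 0.79618.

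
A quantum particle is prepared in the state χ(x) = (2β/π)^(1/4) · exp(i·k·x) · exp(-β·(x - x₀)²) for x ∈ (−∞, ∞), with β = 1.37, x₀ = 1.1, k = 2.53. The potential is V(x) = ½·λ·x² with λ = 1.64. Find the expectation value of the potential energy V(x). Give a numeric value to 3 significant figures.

⟨V⟩ = ∫ V(x)·|χ|² dx.
Gaussian moments (u = x − x₀): ∫u^(2j)·e^(−2βu²) du = (2j−1)!!/(4β)^j · √(π/(2β)), odd powers integrate to 0; here √(π/(2β)) = 1.0708.
⟨V⟩ = 1.1418.

1.14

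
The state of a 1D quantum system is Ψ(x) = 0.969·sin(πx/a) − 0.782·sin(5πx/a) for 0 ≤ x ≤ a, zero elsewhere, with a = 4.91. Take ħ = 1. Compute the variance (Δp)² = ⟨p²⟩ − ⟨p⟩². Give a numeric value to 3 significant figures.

Compute ⟨p⟩ and ⟨p²⟩ separately; (Δp)² = ⟨p²⟩ − ⟨p⟩².
d²/dx² sin(jπx/a) = −(jπ/a)²·sin(jπx/a); on 0 ≤ x ≤ a, ∫sin²(jπx/a) dx = a/2 and ∫sin(jπx/a)·sin(lπx/a) dx = 0 for j ≠ l, so only diagonal terms survive in ∫|Ψ|² and ∫Ψ·Ψ″; ∫Ψ·Ψ′ dx = [Ψ²/2] between the walls = 0.
Normalization: ∫|Ψ|² dx = 3.8064.
⟨p⟩ = 0.0000 and ⟨p²⟩ = 4.2846.
(Δp)² = 4.2846 − (0.0000)² = 4.2846.

4.28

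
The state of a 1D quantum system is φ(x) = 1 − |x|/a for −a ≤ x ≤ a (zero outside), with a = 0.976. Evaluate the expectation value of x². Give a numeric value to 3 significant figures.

⟨x²⟩ = ∫ x²·|φ|² dx / ∫|φ|² dx (integrals over the domain).
φ is even, so ∫ over [−a, a] = 2∫₀ᵃ with φ = 1 − x/a there: ∫₀ᵃ (1 − x/a)² dx = a/3, ∫₀ᵃ x²(1 − x/a)² dx = a³/30, ∫₀ᵃ x⁴(1 − x/a)² dx = a⁵/105.
State is unnormalized: ∫|φ|² dx = 0.65067, and ∫φ*·x²·φ dx = 0.061981, so ⟨x²⟩ = 0.061981 / 0.65067.
⟨x²⟩ = 0.095258.

0.0953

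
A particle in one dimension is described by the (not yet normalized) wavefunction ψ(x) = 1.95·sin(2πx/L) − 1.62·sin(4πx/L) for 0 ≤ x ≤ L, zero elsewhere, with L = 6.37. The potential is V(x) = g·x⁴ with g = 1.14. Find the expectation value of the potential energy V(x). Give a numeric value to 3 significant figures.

205.

⟨V⟩ = ∫ V(x)·|ψ|² dx / ∫|ψ|² dx.
On 0 ≤ x ≤ L (j ≠ l): ∫sin²(jπx/L) dx = L/2, ∫sin(jπx/L)·sin(lπx/L) dx = 0; diagonal moments ∫x·sin²(jπx/L) dx = L²/4, ∫x²·sin²(jπx/L) dx = L³·(1/6 − 1/(4j²π²)); cross terms ∫x·sin(jπx/L)·sin(lπx/L) dx = 0 for j + l even and −4jlL²/(π²(j² − l²)²) for j + l odd, ∫x²·sin(jπx/L)·sin(lπx/L) dx = (−1)^(j+l)·4jlL³/(π²(j² − l²)²); higher powers the same way via product-to-sum and parts.
State is unnormalized: ∫|ψ|² dx = 20.470, and ∫ψ*·V(x)·ψ dx = 4204.7, so ⟨V⟩ = 4204.7 / 20.470.
⟨V⟩ = 205.41.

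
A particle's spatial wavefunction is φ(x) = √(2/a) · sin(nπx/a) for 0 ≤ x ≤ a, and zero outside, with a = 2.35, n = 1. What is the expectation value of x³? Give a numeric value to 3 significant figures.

2.26

⟨x³⟩ = ∫ x³·|φ|² dx (integrals over the domain).
With sin²θ = (1 − cos2θ)/2 on 0 ≤ x ≤ a: ∫sin²(nπx/a) dx = a/2, ∫x·sin²(nπx/a) dx = a²/4, ∫x²·sin²(nπx/a) dx = a³·(1/6 − 1/(4n²π²)); higher powers xᵏ the same way, integrating xᵏ·cos(2nπx/a) by parts.
⟨x³⟩ = 2.2583.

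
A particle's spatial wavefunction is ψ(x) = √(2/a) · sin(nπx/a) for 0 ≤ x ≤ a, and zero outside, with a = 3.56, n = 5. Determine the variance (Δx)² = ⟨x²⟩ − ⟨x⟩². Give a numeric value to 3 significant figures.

1.03

Compute ⟨x⟩ and ⟨x²⟩ separately, then (Δx)² = ⟨x²⟩ − ⟨x⟩².
With sin²θ = (1 − cos2θ)/2 on 0 ≤ x ≤ a: ∫sin²(nπx/a) dx = a/2, ∫x·sin²(nπx/a) dx = a²/4, ∫x²·sin²(nπx/a) dx = a³·(1/6 − 1/(4n²π²)); higher powers xᵏ the same way, integrating xᵏ·cos(2nπx/a) by parts.
⟨x⟩ = 1.7800 and ⟨x²⟩ = 4.1989.
(Δx)² = 4.1989 − (1.7800)² = 1.0305.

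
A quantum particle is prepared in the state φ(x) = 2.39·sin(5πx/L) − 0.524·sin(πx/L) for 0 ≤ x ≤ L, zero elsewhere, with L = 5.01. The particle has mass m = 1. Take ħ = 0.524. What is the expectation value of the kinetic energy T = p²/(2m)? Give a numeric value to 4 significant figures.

T = −(ħ²/2m) d²/dx², so ⟨T⟩ = −(ħ²/2m) ∫ φ*·φ'' dx / ∫|φ|² dx; with m = 1.
d²/dx² sin(jπx/L) = −(jπ/L)²·sin(jπx/L); on 0 ≤ x ≤ L, ∫sin²(jπx/L) dx = L/2 and ∫sin(jπx/L)·sin(lπx/L) dx = 0 for j ≠ l, so only diagonal terms survive in ∫|φ|² and ∫φ·φ″; ∫φ·φ′ dx = [φ²/2] between the walls = 0.
State is unnormalized: ∫|φ|² dx = 14.997, and ∫φ*·(−ħ²/2m · φ'') dx = 19.348, so ⟨T⟩ = 19.348 / 14.997.
⟨T⟩ = 1.2902.

1.290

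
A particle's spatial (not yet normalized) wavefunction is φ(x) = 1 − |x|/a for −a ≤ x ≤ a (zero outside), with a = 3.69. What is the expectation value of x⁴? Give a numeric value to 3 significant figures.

⟨x⁴⟩ = ∫ x⁴·|φ|² dx / ∫|φ|² dx (integrals over the domain).
φ is even, so ∫ over [−a, a] = 2∫₀ᵃ with φ = 1 − x/a there: ∫₀ᵃ (1 − x/a)² dx = a/3, ∫₀ᵃ x²(1 − x/a)² dx = a³/30, ∫₀ᵃ x⁴(1 − x/a)² dx = a⁵/105.
State is unnormalized: ∫|φ|² dx = 2.4600, and ∫φ*·x⁴·φ dx = 13.031, so ⟨x⁴⟩ = 13.031 / 2.4600.
⟨x⁴⟩ = 5.2971.

5.30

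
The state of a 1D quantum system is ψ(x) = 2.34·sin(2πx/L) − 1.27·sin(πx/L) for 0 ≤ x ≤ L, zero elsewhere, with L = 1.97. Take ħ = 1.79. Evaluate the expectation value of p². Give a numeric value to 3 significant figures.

p² ψ = −ħ² d²ψ/dx²; ⟨p²⟩ = −ħ² ∫ ψ*·ψ'' dx / ∫|ψ|² dx.
d²/dx² sin(jπx/L) = −(jπ/L)²·sin(jπx/L); on 0 ≤ x ≤ L, ∫sin²(jπx/L) dx = L/2 and ∫sin(jπx/L)·sin(lπx/L) dx = 0 for j ≠ l, so only diagonal terms survive in ∫|ψ|² and ∫ψ·ψ″; ∫ψ·ψ′ dx = [ψ²/2] between the walls = 0.
State is unnormalized: ∫|ψ|² dx = 6.9822, and ∫ψ*·(−ħ² ψ'') dx = 188.74, so ⟨p²⟩ = 188.74 / 6.9822.
⟨p²⟩ = 27.031.

27.0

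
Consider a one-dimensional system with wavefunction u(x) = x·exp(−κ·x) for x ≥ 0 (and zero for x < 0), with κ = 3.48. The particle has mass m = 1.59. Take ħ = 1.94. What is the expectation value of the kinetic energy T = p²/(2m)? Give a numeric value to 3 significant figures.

14.3

T = −(ħ²/2m) d²/dx², so ⟨T⟩ = −(ħ²/2m) ∫ u*·u'' dx / ∫|u|² dx; with m = 1.59.
Differentiate x·exp(−κ·x) with the product rule; every integrand then reduces to terms xʲ·e^(−2κx) on [0, ∞), with ∫₀^∞ xʲ·e^(−2κx) dx = j!/(2κ)^(j+1).
State is unnormalized: ∫|u|² dx = 0.0059320, and ∫u*·(−ħ²/2m · u'') dx = 0.085023, so ⟨T⟩ = 0.085023 / 0.0059320.
⟨T⟩ = 14.333.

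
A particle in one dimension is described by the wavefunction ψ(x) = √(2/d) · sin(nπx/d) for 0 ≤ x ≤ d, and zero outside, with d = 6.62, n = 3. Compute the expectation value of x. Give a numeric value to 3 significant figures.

3.31

⟨x⟩ = ∫ x·|ψ|² dx (integrals over the domain).
With sin²θ = (1 − cos2θ)/2 on 0 ≤ x ≤ d: ∫sin²(nπx/d) dx = d/2, ∫x·sin²(nπx/d) dx = d²/4, ∫x²·sin²(nπx/d) dx = d³·(1/6 − 1/(4n²π²)); higher powers xᵏ the same way, integrating xᵏ·cos(2nπx/d) by parts.
⟨x⟩ = 3.3100.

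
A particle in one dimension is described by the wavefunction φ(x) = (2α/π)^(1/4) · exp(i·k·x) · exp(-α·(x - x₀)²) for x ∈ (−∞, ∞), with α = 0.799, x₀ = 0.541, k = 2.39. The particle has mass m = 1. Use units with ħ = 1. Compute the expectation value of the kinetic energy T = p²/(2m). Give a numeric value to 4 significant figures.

T = −(ħ²/2m) d²/dx², so ⟨T⟩ = −(ħ²/2m) ∫ φ*·φ'' dx; with m = 1.
Gaussian moments (u = x − x₀): ∫u^(2j)·e^(−2αu²) du = (2j−1)!!/(4α)^j · √(π/(2α)), odd powers integrate to 0; here √(π/(2α)) = 1.4021. Derivatives: φ′ = (ik − 2αu)·φ, φ″ = ((ik − 2αu)² − 2α)·φ; the odd-in-u pieces drop out.
⟨T⟩ = 3.2556.

3.256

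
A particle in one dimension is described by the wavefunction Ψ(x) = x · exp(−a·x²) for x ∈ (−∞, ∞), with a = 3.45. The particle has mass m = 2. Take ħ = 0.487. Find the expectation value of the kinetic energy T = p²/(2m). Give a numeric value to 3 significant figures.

T = −(ħ²/2m) d²/dx², so ⟨T⟩ = −(ħ²/2m) ∫ Ψ*·Ψ'' dx / ∫|Ψ|² dx; with m = 2.
Expand each integrand as polynomial × e^(−2ax²) and use ∫x^(2j)·e^(−2ax²) dx = (2j−1)!!/(4a)^j · √(π/(2a)), odd powers → 0; here √(π/(2a)) = 0.67476. Differentiate with the product rule, d/dx e^(−ax²) = −2ax·e^(−ax²).
State is unnormalized: ∫|Ψ|² dx = 0.048896, and ∫Ψ*·(−ħ²/2m · Ψ'') dx = 0.030006, so ⟨T⟩ = 0.030006 / 0.048896.
⟨T⟩ = 0.61367.

0.614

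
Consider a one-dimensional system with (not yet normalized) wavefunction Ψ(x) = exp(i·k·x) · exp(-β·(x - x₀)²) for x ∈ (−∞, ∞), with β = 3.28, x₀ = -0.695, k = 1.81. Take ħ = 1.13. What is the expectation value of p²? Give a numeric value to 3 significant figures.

p² Ψ = −ħ² d²Ψ/dx²; ⟨p²⟩ = −ħ² ∫ Ψ*·Ψ'' dx / ∫|Ψ|² dx.
Gaussian moments (u = x − x₀): ∫u^(2j)·e^(−2βu²) du = (2j−1)!!/(4β)^j · √(π/(2β)), odd powers integrate to 0; here √(π/(2β)) = 0.69203. Derivatives: Ψ′ = (ik − 2βu)·Ψ, Ψ″ = ((ik − 2βu)² − 2β)·Ψ; the odd-in-u pieces drop out.
State is unnormalized: ∫|Ψ|² dx = 0.69203, and ∫Ψ*·(−ħ² Ψ'') dx = 5.7933, so ⟨p²⟩ = 5.7933 / 0.69203.
⟨p²⟩ = 8.3715.

8.37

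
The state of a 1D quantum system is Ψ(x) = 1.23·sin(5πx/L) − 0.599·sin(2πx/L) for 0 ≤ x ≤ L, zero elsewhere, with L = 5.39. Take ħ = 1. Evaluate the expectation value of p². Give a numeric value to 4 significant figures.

7.125

p² Ψ = −ħ² d²Ψ/dx²; ⟨p²⟩ = −ħ² ∫ Ψ*·Ψ'' dx / ∫|Ψ|² dx.
d²/dx² sin(jπx/L) = −(jπ/L)²·sin(jπx/L); on 0 ≤ x ≤ L, ∫sin²(jπx/L) dx = L/2 and ∫sin(jπx/L)·sin(lπx/L) dx = 0 for j ≠ l, so only diagonal terms survive in ∫|Ψ|² and ∫Ψ·Ψ″; ∫Ψ·Ψ′ dx = [Ψ²/2] between the walls = 0.
State is unnormalized: ∫|Ψ|² dx = 5.0442, and ∫Ψ*·(−ħ² Ψ'') dx = 35.942, so ⟨p²⟩ = 35.942 / 5.0442.
⟨p²⟩ = 7.1254.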